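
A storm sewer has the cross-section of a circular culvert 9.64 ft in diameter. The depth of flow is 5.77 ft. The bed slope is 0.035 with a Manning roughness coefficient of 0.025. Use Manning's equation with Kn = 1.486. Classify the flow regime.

supercritical

For a circular section of diameter D = 9.64 ft at depth y = 5.77 ft, the central angle is θ = 2 arccos(1 − 2y/D) = 3.538 rad. Then A = (D²/8)(θ − sin θ) = 45.59 ft² and P = Dθ/2 = 17.05 ft.
Hydraulic radius R = A/P = 45.59/17.05 = 2.673 ft.
V = (1.486/n) R^(2/3) √S = (1.486/0.025) × 2.673^(2/3) × √0.035 = 21.42 ft/s. Hydraulic depth D_h = A/T = 45.59/9.451 = 4.824 ft.
Froude number Fr = V/√(g·D_h) = 21.42/√(32.2×4.824) = 1.72, which is greater than 1, so the flow is supercritical.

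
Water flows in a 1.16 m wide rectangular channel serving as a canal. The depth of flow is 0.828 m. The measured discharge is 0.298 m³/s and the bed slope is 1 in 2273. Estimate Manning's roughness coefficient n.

n = 0.033

Flow area A = b·y = 1.16 × 0.828 = 0.9605 m². Wetted perimeter P = b + 2y = 1.16 + 2×0.828 = 2.816 m.
Hydraulic radius R = A/P = 0.9605/2.816 = 0.3411 m.
Rearranging Manning's equation: n = (1/Q) A R^(2/3) S^(1/2) = (1/0.298) × 0.9605 × 0.3411^(2/3) × √0.0004399 = 0.033.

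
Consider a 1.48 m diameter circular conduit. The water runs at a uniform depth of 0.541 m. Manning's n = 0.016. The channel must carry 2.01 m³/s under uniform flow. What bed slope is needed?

S = 0.0162

For a circular section of diameter D = 1.48 m at depth y = 0.541 m, the central angle is θ = 2 arccos(1 − 2y/D) = 2.597 rad. Then A = (D²/8)(θ − sin θ) = 0.5692 m² and P = Dθ/2 = 1.922 m.
Hydraulic radius R = A/P = 0.5692/1.922 = 0.2962 m.
From Manning's equation, S = [nQ / (1 A R^(2/3))]² = [0.016 × 2.01 / (1 × 0.5692 × 0.2962^(2/3))]² = 0.0162.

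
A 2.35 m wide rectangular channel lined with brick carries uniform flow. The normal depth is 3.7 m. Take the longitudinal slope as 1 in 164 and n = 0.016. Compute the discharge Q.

Flow area A = b·y = 2.35 × 3.7 = 8.695 m². Wetted perimeter P = b + 2y = 2.35 + 2×3.7 = 9.75 m.
Hydraulic radius R = A/P = 8.695/9.75 = 0.8918 m.
Manning's equation: Q = (1/n) A R^(2/3) S^(1/2) = (1/0.016) × 8.695 × 0.8918^(2/3) × 0.006098^(1/2) = 39.3 m³/s.

Q = 39.3 m³/s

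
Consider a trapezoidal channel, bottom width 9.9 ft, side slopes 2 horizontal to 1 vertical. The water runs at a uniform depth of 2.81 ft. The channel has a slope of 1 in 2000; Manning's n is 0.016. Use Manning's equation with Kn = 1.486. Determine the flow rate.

With bottom width b = 9.9 ft and side slope z = 2: A = (b + zy)y = (9.9 + 2×2.81)×2.81 = 43.61 ft²; P = b + 2y√(1+z²) = 9.9 + 2×2.81×2.236 = 22.47 ft.
Hydraulic radius R = A/P = 43.61/22.47 = 1.941 ft.
Manning's equation: Q = (1.486/n) A R^(2/3) S^(1/2) = (1.486/0.016) × 43.61 × 1.941^(2/3) × 0.0005^(1/2) = 141 ft³/s.

Q = 141 ft³/s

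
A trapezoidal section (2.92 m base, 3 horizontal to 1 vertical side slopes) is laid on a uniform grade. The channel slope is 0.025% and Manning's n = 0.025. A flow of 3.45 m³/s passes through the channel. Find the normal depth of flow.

Manning's equation rearranged: A R^(2/3) = nQ / (1·√S) = 0.025 × 3.45 / (√0.00025) = 5.455.
Trying y = 0.981 m: A R^(2/3) = 4.228 — short.
Trying y = 1.36 m: A R^(2/3) = 8.383 — over.
Trying y = 1.11 m: A R^(2/3) = 5.458 — ≈ 5.455.

y_n = 1.11 m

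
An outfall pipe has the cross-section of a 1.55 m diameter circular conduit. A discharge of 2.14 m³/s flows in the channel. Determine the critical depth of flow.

y_c = 0.745 m

At critical depth, Q² T / (g A³) = 1, i.e. A³/T = Q²/g = 2.14²/9.81 = 0.4668.
Trying y = 0.633 m: A³/T = 0.2497 — low.
Trying y = 0.745 m: A³/T = 0.4659 — close enough.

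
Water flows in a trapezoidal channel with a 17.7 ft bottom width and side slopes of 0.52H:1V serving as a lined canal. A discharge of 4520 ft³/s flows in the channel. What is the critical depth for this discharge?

y_c = 11.3 ft

At critical depth, Q² T / (g A³) = 1, i.e. A³/T = Q²/g = 4520²/32.2 = 634500.
Try y = 13.7 ft: A³/T = 1231000 — too large.
Try y = 11.3 ft: A³/T = 642000 — close enough.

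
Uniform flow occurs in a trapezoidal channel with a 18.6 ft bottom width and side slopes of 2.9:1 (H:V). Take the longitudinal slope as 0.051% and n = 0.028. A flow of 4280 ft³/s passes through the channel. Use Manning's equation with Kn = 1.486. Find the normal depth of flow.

y_n = 14.5 ft

Manning's equation rearranged: A R^(2/3) = nQ / (1.486·√S) = 0.028 × 4280 / (1.486 × √0.00051) = 3571.
Try y = 11.2 ft: A R^(2/3) = 2003 — too small.
Try y = 16.6 ft: A R^(2/3) = 4864 — too large.
Try y = 14.5 ft: A R^(2/3) = 3569 — close enough.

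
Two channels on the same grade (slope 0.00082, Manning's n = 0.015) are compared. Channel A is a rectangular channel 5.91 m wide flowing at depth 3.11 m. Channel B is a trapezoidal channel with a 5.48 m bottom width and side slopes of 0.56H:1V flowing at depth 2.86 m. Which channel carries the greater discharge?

Channel A: Flow area A = b·y = 5.91 × 3.11 = 18.38 m². Wetted perimeter P = b + 2y = 5.91 + 2×3.11 = 12.13 m. Hydraulic radius R = A/P = 18.38/12.13 = 1.515 m. Q_A = (1/0.015)·18.38·1.515^(2/3)·√0.00082 = 46.29 m³/s.
Channel B: With bottom width b = 5.48 m and side slope z = 0.56: A = (b + zy)y = (5.48 + 0.56×2.86)×2.86 = 20.25 m²; P = b + 2y√(1+z²) = 5.48 + 2×2.86×1.146 = 12.04 m. Hydraulic radius R = A/P = 20.25/12.04 = 1.683 m. Q_B = (1/0.015)·20.25·1.683^(2/3)·√0.00082 = 54.7 m³/s.
Q_A = 46.29 m³/s vs Q_B = 54.7 m³/s, so channel B carries more.

channel B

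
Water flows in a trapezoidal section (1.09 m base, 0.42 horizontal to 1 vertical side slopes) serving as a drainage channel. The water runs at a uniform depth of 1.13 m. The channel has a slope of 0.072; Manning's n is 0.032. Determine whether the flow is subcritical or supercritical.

With bottom width b = 1.09 m and side slope z = 0.42: A = (b + zy)y = (1.09 + 0.42×1.13)×1.13 = 1.768 m²; P = b + 2y√(1+z²) = 1.09 + 2×1.13×1.085 = 3.541 m.
Hydraulic radius R = A/P = 1.768/3.541 = 0.4993 m.
V = (1/n) R^(2/3) √S = (1/0.032) × 0.4993^(2/3) × √0.072 = 5.277 m/s. Hydraulic depth D_h = A/T = 1.768/2.039 = 0.867 m.
Froude number Fr = V/√(g·D_h) = 5.277/√(9.81×0.867) = 1.81, which is greater than 1, so the flow is supercritical.

supercritical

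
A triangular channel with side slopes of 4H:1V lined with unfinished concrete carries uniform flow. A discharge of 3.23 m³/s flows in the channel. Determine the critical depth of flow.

y_c = 0.668 m

At critical depth, Q² T / (g A³) = 1, i.e. A³/T = Q²/g = 3.23²/9.81 = 1.063.
Try y = 0.551 m: A³/T = 0.4063 — too small.
Try y = 0.812 m: A³/T = 2.824 — too large.
Try y = 0.668 m: A³/T = 1.064 — matches.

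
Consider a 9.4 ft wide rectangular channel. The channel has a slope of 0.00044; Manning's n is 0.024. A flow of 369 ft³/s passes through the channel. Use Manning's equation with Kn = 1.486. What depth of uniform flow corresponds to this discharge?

Manning's equation rearranged: A R^(2/3) = nQ / (1.486·√S) = 0.024 × 369 / (1.486 × √0.00044) = 284.1.
Try y = 14.6 ft: A R^(2/3) = 319.7 — over.
Try y = 11.7 ft: A R^(2/3) = 246.4 — short.
Try y = 13.2 ft: A R^(2/3) = 284.2 — matches.

y_n = 13.2 ft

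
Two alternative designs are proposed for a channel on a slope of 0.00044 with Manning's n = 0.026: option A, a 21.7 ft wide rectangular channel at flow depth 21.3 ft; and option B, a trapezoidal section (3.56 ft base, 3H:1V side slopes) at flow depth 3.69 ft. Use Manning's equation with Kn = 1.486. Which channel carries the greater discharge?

Channel A: Flow area A = b·y = 21.7 × 21.3 = 462.2 ft². Wetted perimeter P = b + 2y = 21.7 + 2×21.3 = 64.3 ft. Hydraulic radius R = A/P = 462.2/64.3 = 7.188 ft. Q_A = (1.486/0.026)·462.2·7.188^(2/3)·√0.00044 = 2064 ft³/s.
Channel B: With bottom width b = 3.56 ft and side slope z = 3: A = (b + zy)y = (3.56 + 3×3.69)×3.69 = 53.98 ft²; P = b + 2y√(1+z²) = 3.56 + 2×3.69×3.162 = 26.9 ft. Hydraulic radius R = A/P = 53.98/26.9 = 2.007 ft. Q_B = (1.486/0.026)·53.98·2.007^(2/3)·√0.00044 = 103 ft³/s.
Q_A = 2064 ft³/s vs Q_B = 103 ft³/s, so channel A carries more.

channel A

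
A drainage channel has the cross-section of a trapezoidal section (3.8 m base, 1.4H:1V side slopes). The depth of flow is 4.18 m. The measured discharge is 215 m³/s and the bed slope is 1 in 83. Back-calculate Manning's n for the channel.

With bottom width b = 3.8 m and side slope z = 1.4: A = (b + zy)y = (3.8 + 1.4×4.18)×4.18 = 40.35 m²; P = b + 2y√(1+z²) = 3.8 + 2×4.18×1.72 = 18.18 m.
Hydraulic radius R = A/P = 40.35/18.18 = 2.219 m.
Rearranging Manning's equation: n = (1/Q) A R^(2/3) S^(1/2) = (1/215) × 40.35 × 2.219^(2/3) × √0.01205 = 0.035.

n = 0.035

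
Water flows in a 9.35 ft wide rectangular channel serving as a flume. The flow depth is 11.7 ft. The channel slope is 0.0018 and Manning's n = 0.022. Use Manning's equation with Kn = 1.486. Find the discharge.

Q = 701 ft³/s

Flow area A = b·y = 9.35 × 11.7 = 109.4 ft². Wetted perimeter P = b + 2y = 9.35 + 2×11.7 = 32.75 ft.
Hydraulic radius R = A/P = 109.4/32.75 = 3.34 ft.
Manning's equation: Q = (1.486/n) A R^(2/3) S^(1/2) = (1.486/0.022) × 109.4 × 3.34^(2/3) × 0.0018^(1/2) = 701 ft³/s.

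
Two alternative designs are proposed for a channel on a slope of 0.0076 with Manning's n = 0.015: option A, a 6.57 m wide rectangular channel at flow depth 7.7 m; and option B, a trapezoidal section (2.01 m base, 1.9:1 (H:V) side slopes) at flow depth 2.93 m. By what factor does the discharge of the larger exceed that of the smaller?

Channel A: Flow area A = b·y = 6.57 × 7.7 = 50.59 m². Wetted perimeter P = b + 2y = 6.57 + 2×7.7 = 21.97 m. Hydraulic radius R = A/P = 50.59/21.97 = 2.303 m. Q_A = (1/0.015)·50.59·2.303^(2/3)·√0.0076 = 512.7 m³/s.
Channel B: With bottom width b = 2.01 m and side slope z = 1.9: A = (b + zy)y = (2.01 + 1.9×2.93)×2.93 = 22.2 m²; P = b + 2y√(1+z²) = 2.01 + 2×2.93×2.147 = 14.59 m. Hydraulic radius R = A/P = 22.2/14.59 = 1.521 m. Q_B = (1/0.015)·22.2·1.521^(2/3)·√0.0076 = 170.7 m³/s.
The larger discharge is 512.7 m³/s and the smaller is 170.7 m³/s; the ratio is 3.

3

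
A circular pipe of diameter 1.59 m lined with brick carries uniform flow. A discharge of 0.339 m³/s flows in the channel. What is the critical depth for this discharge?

At critical depth, Q² T / (g A³) = 1, i.e. A³/T = Q²/g = 0.339²/9.81 = 0.01171.
At y = 0.341 m: A³/T = 0.02335 — over.
At y = 0.225 m: A³/T = 0.00456 — short.
At y = 0.286 m: A³/T = 0.01172 — matches.

y_c = 0.286 m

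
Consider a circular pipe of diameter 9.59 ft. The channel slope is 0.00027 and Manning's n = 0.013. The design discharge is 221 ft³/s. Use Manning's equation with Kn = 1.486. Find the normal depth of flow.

y_n = 7.18 ft

Manning's equation rearranged: A R^(2/3) = nQ / (1.486·√S) = 0.013 × 221 / (1.486 × √0.00027) = 117.7.
At y = 7.85 ft: A R^(2/3) = 129.2 — high.
At y = 6.13 ft: A R^(2/3) = 95.54 — low.
At y = 7.18 ft: A R^(2/3) = 117.7 — ≈ 117.7.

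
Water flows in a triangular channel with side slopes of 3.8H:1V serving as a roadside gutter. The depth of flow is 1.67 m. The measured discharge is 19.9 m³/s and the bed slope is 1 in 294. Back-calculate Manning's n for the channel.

For a triangular section with side slope z = 3.8: A = zy² = 3.8×1.67² = 10.6 m²; P = 2y√(1+z²) = 2×1.67×3.929 = 13.12 m.
Hydraulic radius R = A/P = 10.6/13.12 = 0.8075 m.
Rearranging Manning's equation: n = (1/Q) A R^(2/3) S^(1/2) = (1/19.9) × 10.6 × 0.8075^(2/3) × √0.003401 = 0.0269.

n = 0.0269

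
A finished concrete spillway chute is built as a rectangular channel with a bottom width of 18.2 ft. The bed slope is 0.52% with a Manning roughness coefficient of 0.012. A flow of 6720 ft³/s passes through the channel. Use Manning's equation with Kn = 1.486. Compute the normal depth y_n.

Manning's equation rearranged: A R^(2/3) = nQ / (1.486·√S) = 0.012 × 6720 / (1.486 × √0.0052) = 752.5.
At y = 11.7 ft: A R^(2/3) = 632.5 — low.
At y = 15.9 ft: A R^(2/3) = 932.8 — high.
At y = 13.4 ft: A R^(2/3) = 752.5 — close enough.

y_n = 13.4 ft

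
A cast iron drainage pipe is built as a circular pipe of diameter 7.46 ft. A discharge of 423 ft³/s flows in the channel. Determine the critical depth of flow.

y_c = 5.34 ft

At critical depth, Q² T / (g A³) = 1, i.e. A³/T = Q²/g = 423²/32.2 = 5557.
At y = 3.92 ft: A³/T = 1692 — too small.
At y = 6.41 ft: A³/T = 12300 — too large.
At y = 5.34 ft: A³/T = 5577 — ≈ 5557.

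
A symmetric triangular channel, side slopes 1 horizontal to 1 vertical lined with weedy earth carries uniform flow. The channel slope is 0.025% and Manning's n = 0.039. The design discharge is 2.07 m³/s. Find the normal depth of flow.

y_n = 2.39 m

Manning's equation rearranged: A R^(2/3) = nQ / (1·√S) = 0.039 × 2.07 / (√0.00025) = 5.106.
At y = 2.07 m: A R^(2/3) = 3.48 — short.
At y = 2.7 m: A R^(2/3) = 7.068 — over.
At y = 2.39 m: A R^(2/3) = 5.105 — matches.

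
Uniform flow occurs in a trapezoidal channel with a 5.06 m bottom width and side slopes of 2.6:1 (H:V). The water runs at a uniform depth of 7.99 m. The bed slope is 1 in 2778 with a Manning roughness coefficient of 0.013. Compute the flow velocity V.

With bottom width b = 5.06 m and side slope z = 2.6: A = (b + zy)y = (5.06 + 2.6×7.99)×7.99 = 206.4 m²; P = b + 2y√(1+z²) = 5.06 + 2×7.99×2.786 = 49.58 m.
Hydraulic radius R = A/P = 206.4/49.58 = 4.164 m.
From Manning's equation, V = (1/n) R^(2/3) S^(1/2) = (1/0.013) × 4.164^(2/3) × 0.00036^(1/2) = 3.78 m/s.

V = 3.78 m/s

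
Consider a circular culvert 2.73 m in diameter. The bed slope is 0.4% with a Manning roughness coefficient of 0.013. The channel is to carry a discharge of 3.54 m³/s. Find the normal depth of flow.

y_n = 0.739 m

Manning's equation rearranged: A R^(2/3) = nQ / (1·√S) = 0.013 × 3.54 / (√0.004) = 0.7276.
Try y = 0.636 m: A R^(2/3) = 0.5401 — short.
Try y = 0.824 m: A R^(2/3) = 0.8991 — over.
Try y = 0.739 m: A R^(2/3) = 0.7272 — close enough.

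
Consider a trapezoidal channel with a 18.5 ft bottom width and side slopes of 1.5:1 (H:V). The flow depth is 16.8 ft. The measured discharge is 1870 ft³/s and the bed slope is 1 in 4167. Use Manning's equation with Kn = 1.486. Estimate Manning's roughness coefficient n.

With bottom width b = 18.5 ft and side slope z = 1.5: A = (b + zy)y = (18.5 + 1.5×16.8)×16.8 = 734.2 ft²; P = b + 2y√(1+z²) = 18.5 + 2×16.8×1.803 = 79.07 ft.
Hydraulic radius R = A/P = 734.2/79.07 = 9.285 ft.
Rearranging Manning's equation: n = (1.486/Q) A R^(2/3) S^(1/2) = (1.486/1870) × 734.2 × 9.285^(2/3) × √0.00024 = 0.0399.

n = 0.0399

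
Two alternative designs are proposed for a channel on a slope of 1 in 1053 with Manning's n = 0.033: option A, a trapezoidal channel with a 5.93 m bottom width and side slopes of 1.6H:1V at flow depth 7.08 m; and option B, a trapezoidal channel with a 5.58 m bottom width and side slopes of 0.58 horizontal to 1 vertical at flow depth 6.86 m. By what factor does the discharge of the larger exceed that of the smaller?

2.13

Channel A: With bottom width b = 5.93 m and side slope z = 1.6: A = (b + zy)y = (5.93 + 1.6×7.08)×7.08 = 122.2 m²; P = b + 2y√(1+z²) = 5.93 + 2×7.08×1.887 = 32.65 m. Hydraulic radius R = A/P = 122.2/32.65 = 3.743 m. Q_A = (1/0.033)·122.2·3.743^(2/3)·√0.0009497 = 275.1 m³/s.
Channel B: With bottom width b = 5.58 m and side slope z = 0.58: A = (b + zy)y = (5.58 + 0.58×6.86)×6.86 = 65.57 m²; P = b + 2y√(1+z²) = 5.58 + 2×6.86×1.156 = 21.44 m. Hydraulic radius R = A/P = 65.57/21.44 = 3.058 m. Q_B = (1/0.033)·65.57·3.058^(2/3)·√0.0009497 = 129 m³/s.
The larger discharge is 275.1 m³/s and the smaller is 129 m³/s; the ratio is 2.13.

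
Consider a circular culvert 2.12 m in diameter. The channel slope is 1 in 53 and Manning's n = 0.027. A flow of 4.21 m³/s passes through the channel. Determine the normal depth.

Manning's equation rearranged: A R^(2/3) = nQ / (1·√S) = 0.027 × 4.21 / (√0.01887) = 0.8275.
At y = 1.02 m: A R^(2/3) = 1.082 — too large.
At y = 0.877 m: A R^(2/3) = 0.8282 — matches.

y_n = 0.877 m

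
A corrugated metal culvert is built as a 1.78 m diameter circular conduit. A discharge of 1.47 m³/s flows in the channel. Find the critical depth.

At critical depth, Q² T / (g A³) = 1, i.e. A³/T = Q²/g = 1.47²/9.81 = 0.2203.
Trying y = 0.738 m: A³/T = 0.5285 — over.
Trying y = 0.487 m: A³/T = 0.1061 — short.
Trying y = 0.588 m: A³/T = 0.2203 — matches.

y_c = 0.588 m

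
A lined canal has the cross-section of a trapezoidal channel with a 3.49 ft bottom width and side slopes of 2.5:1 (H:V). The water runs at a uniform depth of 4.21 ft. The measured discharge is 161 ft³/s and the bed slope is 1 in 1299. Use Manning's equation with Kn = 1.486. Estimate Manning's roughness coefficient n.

With bottom width b = 3.49 ft and side slope z = 2.5: A = (b + zy)y = (3.49 + 2.5×4.21)×4.21 = 59 ft²; P = b + 2y√(1+z²) = 3.49 + 2×4.21×2.693 = 26.16 ft.
Hydraulic radius R = A/P = 59/26.16 = 2.255 ft.
Rearranging Manning's equation: n = (1.486/Q) A R^(2/3) S^(1/2) = (1.486/161) × 59 × 2.255^(2/3) × √0.0007698 = 0.026.

n = 0.026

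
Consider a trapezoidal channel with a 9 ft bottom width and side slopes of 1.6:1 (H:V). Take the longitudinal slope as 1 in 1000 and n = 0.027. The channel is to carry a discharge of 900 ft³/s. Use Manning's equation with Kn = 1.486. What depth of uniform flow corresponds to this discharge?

y_n = 8.35 ft

Manning's equation rearranged: A R^(2/3) = nQ / (1.486·√S) = 0.027 × 900 / (1.486 × √0.001) = 517.1.
Trying y = 10.6 ft: A R^(2/3) = 869.4 — over.
Trying y = 7.44 ft: A R^(2/3) = 404.5 — short.
Trying y = 8.35 ft: A R^(2/3) = 517.1 — ≈ 517.1.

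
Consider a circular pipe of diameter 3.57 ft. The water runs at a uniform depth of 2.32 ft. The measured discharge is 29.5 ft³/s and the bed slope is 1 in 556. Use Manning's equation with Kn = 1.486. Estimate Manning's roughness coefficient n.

For a circular section of diameter D = 3.57 ft at depth y = 2.32 ft, the central angle is θ = 2 arccos(1 − 2y/D) = 3.75 rad. Then A = (D²/8)(θ − sin θ) = 6.886 ft² and P = Dθ/2 = 6.694 ft.
Hydraulic radius R = A/P = 6.886/6.694 = 1.029 ft.
Rearranging Manning's equation: n = (1.486/Q) A R^(2/3) S^(1/2) = (1.486/29.5) × 6.886 × 1.029^(2/3) × √0.001799 = 0.015.

n = 0.015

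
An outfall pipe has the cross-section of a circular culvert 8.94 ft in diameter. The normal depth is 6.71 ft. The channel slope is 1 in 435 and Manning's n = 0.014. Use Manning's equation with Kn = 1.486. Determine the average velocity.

For a circular section of diameter D = 8.94 ft at depth y = 6.71 ft, the central angle is θ = 2 arccos(1 − 2y/D) = 4.191 rad. Then A = (D²/8)(θ − sin θ) = 50.54 ft² and P = Dθ/2 = 18.74 ft.
Hydraulic radius R = A/P = 50.54/18.74 = 2.697 ft.
From Manning's equation, V = (1.486/n) R^(2/3) S^(1/2) = (1.486/0.014) × 2.697^(2/3) × 0.002299^(1/2) = 9.86 ft/s.

V = 9.86 ft/s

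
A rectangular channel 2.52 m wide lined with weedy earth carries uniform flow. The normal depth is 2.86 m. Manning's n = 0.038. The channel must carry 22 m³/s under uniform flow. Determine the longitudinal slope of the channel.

S = 0.0161

Flow area A = b·y = 2.52 × 2.86 = 7.207 m². Wetted perimeter P = b + 2y = 2.52 + 2×2.86 = 8.24 m.
Hydraulic radius R = A/P = 7.207/8.24 = 0.8747 m.
From Manning's equation, S = [nQ / (1 A R^(2/3))]² = [0.038 × 22 / (1 × 7.207 × 0.8747^(2/3))]² = 0.0161.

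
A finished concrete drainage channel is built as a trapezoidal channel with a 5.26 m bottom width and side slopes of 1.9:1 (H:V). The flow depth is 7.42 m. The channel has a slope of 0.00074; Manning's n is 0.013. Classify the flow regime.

subcritical

With bottom width b = 5.26 m and side slope z = 1.9: A = (b + zy)y = (5.26 + 1.9×7.42)×7.42 = 143.6 m²; P = b + 2y√(1+z²) = 5.26 + 2×7.42×2.147 = 37.12 m.
Hydraulic radius R = A/P = 143.6/37.12 = 3.869 m.
V = (1/n) R^(2/3) √S = (1/0.013) × 3.869^(2/3) × √0.00074 = 5.157 m/s. Hydraulic depth D_h = A/T = 143.6/33.46 = 4.293 m.
Froude number Fr = V/√(g·D_h) = 5.157/√(9.81×4.293) = 0.795, which is less than 1, so the flow is subcritical.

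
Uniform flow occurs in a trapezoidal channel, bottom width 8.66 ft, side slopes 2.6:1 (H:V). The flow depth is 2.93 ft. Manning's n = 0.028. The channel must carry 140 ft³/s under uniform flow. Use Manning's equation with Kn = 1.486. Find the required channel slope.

With bottom width b = 8.66 ft and side slope z = 2.6: A = (b + zy)y = (8.66 + 2.6×2.93)×2.93 = 47.69 ft²; P = b + 2y√(1+z²) = 8.66 + 2×2.93×2.786 = 24.98 ft.
Hydraulic radius R = A/P = 47.69/24.98 = 1.909 ft.
From Manning's equation, S = [nQ / (1.486 A R^(2/3))]² = [0.028 × 140 / (1.486 × 47.69 × 1.909^(2/3))]² = 0.00129.

S = 0.00129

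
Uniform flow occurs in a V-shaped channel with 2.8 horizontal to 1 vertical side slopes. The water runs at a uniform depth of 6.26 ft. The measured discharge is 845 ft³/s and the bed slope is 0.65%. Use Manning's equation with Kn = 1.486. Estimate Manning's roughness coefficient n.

n = 0.032

For a triangular section with side slope z = 2.8: A = zy² = 2.8×6.26² = 109.7 ft²; P = 2y√(1+z²) = 2×6.26×2.973 = 37.22 ft.
Hydraulic radius R = A/P = 109.7/37.22 = 2.948 ft.
Rearranging Manning's equation: n = (1.486/Q) A R^(2/3) S^(1/2) = (1.486/845) × 109.7 × 2.948^(2/3) × √0.0065 = 0.032.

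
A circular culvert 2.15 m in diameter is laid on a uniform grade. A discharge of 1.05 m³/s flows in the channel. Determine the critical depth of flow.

y_c = 0.469 m

At critical depth, Q² T / (g A³) = 1, i.e. A³/T = Q²/g = 1.05²/9.81 = 0.1124.
Trying y = 0.559 m: A³/T = 0.2237 — too large.
Trying y = 0.329 m: A³/T = 0.02806 — too small.
Trying y = 0.469 m: A³/T = 0.1128 — ≈ 0.1124.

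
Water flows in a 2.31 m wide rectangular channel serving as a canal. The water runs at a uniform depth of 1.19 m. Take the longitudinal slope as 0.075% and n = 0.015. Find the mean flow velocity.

Flow area A = b·y = 2.31 × 1.19 = 2.749 m². Wetted perimeter P = b + 2y = 2.31 + 2×1.19 = 4.69 m.
Hydraulic radius R = A/P = 2.749/4.69 = 0.5861 m.
From Manning's equation, V = (1/n) R^(2/3) S^(1/2) = (1/0.015) × 0.5861^(2/3) × 0.00075^(1/2) = 1.28 m/s.

V = 1.28 m/s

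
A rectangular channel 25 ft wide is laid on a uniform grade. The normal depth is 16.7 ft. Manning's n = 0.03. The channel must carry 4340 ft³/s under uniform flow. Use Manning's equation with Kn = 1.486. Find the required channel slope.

S = 0.0032

Flow area A = b·y = 25 × 16.7 = 417.5 ft². Wetted perimeter P = b + 2y = 25 + 2×16.7 = 58.4 ft.
Hydraulic radius R = A/P = 417.5/58.4 = 7.149 ft.
From Manning's equation, S = [nQ / (1.486 A R^(2/3))]² = [0.03 × 4340 / (1.486 × 417.5 × 7.149^(2/3))]² = 0.0032.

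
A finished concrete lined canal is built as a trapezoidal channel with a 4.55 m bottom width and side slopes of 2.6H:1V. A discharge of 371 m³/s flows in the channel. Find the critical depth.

At critical depth, Q² T / (g A³) = 1, i.e. A³/T = Q²/g = 371²/9.81 = 14030.
Trying y = 3.86 m: A³/T = 7248 — low.
Trying y = 4.5 m: A³/T = 13990 — ≈ 14030.

y_c = 4.5 m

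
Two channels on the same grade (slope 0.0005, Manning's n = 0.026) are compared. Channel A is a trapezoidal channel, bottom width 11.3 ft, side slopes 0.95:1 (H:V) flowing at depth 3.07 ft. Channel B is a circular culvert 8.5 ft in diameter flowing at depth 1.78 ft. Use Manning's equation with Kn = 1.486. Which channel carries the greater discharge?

Channel A: With bottom width b = 11.3 ft and side slope z = 0.95: A = (b + zy)y = (11.3 + 0.95×3.07)×3.07 = 43.64 ft²; P = b + 2y√(1+z²) = 11.3 + 2×3.07×1.379 = 19.77 ft. Hydraulic radius R = A/P = 43.64/19.77 = 2.208 ft. Q_A = (1.486/0.026)·43.64·2.208^(2/3)·√0.0005 = 94.57 ft³/s.
Channel B: For a circular section of diameter D = 8.5 ft at depth y = 1.78 ft, the central angle is θ = 2 arccos(1 − 2y/D) = 1.901 rad. Then A = (D²/8)(θ − sin θ) = 8.628 ft² and P = Dθ/2 = 8.08 ft. Hydraulic radius R = A/P = 8.628/8.08 = 1.068 ft. Q_B = (1.486/0.026)·8.628·1.068^(2/3)·√0.0005 = 11.52 ft³/s.
Q_A = 94.57 ft³/s vs Q_B = 11.52 ft³/s, so channel A carries more.

channel A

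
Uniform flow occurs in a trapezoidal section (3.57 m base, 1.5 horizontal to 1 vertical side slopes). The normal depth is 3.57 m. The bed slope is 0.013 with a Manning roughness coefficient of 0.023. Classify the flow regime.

With bottom width b = 3.57 m and side slope z = 1.5: A = (b + zy)y = (3.57 + 1.5×3.57)×3.57 = 31.86 m²; P = b + 2y√(1+z²) = 3.57 + 2×3.57×1.803 = 16.44 m.
Hydraulic radius R = A/P = 31.86/16.44 = 1.938 m.
V = (1/n) R^(2/3) √S = (1/0.023) × 1.938^(2/3) × √0.013 = 7.705 m/s. Hydraulic depth D_h = A/T = 31.86/14.28 = 2.231 m.
Froude number Fr = V/√(g·D_h) = 7.705/√(9.81×2.231) = 1.65, which is greater than 1, so the flow is supercritical.

supercritical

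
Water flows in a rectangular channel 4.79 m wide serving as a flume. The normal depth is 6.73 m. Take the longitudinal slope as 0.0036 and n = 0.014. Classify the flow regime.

Flow area A = b·y = 4.79 × 6.73 = 32.24 m². Wetted perimeter P = b + 2y = 4.79 + 2×6.73 = 18.25 m.
Hydraulic radius R = A/P = 32.24/18.25 = 1.766 m.
V = (1/n) R^(2/3) √S = (1/0.014) × 1.766^(2/3) × √0.0036 = 6.263 m/s. Hydraulic depth D_h = A/T = 32.24/4.79 = 6.73 m.
Froude number Fr = V/√(g·D_h) = 6.263/√(9.81×6.73) = 0.771, which is less than 1, so the flow is subcritical.

subcritical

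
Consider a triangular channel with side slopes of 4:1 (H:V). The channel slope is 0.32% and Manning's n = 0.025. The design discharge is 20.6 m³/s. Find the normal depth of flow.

Manning's equation rearranged: A R^(2/3) = nQ / (1·√S) = 0.025 × 20.6 / (√0.0032) = 9.104.
At y = 1.92 m: A R^(2/3) = 14.06 — over.
At y = 1.15 m: A R^(2/3) = 3.585 — short.
At y = 1.63 m: A R^(2/3) = 9.087 — ≈ 9.104.

y_n = 1.63 m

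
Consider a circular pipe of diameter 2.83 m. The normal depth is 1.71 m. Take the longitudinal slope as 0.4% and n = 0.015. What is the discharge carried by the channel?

For a circular section of diameter D = 2.83 m at depth y = 1.71 m, the central angle is θ = 2 arccos(1 − 2y/D) = 3.562 rad. Then A = (D²/8)(θ − sin θ) = 3.974 m² and P = Dθ/2 = 5.04 m.
Hydraulic radius R = A/P = 3.974/5.04 = 0.7885 m.
Manning's equation: Q = (1/n) A R^(2/3) S^(1/2) = (1/0.015) × 3.974 × 0.7885^(2/3) × 0.004^(1/2) = 14.3 m³/s.

Q = 14.3 m³/s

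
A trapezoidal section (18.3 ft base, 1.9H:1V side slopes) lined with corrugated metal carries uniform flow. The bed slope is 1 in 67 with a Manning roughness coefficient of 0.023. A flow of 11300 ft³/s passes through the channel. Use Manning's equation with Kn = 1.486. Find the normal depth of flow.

y_n = 10.7 ft

Manning's equation rearranged: A R^(2/3) = nQ / (1.486·√S) = 0.023 × 11300 / (1.486 × √0.01493) = 1432.
Try y = 12.5 ft: A R^(2/3) = 1978 — over.
Try y = 7.84 ft: A R^(2/3) = 761.8 — short.
Try y = 10.7 ft: A R^(2/3) = 1430 — matches.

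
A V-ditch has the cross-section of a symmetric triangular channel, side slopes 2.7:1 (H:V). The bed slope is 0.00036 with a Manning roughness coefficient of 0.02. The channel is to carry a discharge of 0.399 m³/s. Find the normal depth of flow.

Manning's equation rearranged: A R^(2/3) = nQ / (1·√S) = 0.02 × 0.399 / (√0.00036) = 0.4206.
Trying y = 0.49 m: A R^(2/3) = 0.2432 — low.
Trying y = 0.725 m: A R^(2/3) = 0.6913 — high.
Trying y = 0.602 m: A R^(2/3) = 0.421 — close enough.

y_n = 0.602 m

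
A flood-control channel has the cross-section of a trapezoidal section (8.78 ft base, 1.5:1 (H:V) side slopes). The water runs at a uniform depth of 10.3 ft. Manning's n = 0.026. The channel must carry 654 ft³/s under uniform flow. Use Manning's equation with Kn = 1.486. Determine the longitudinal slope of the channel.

With bottom width b = 8.78 ft and side slope z = 1.5: A = (b + zy)y = (8.78 + 1.5×10.3)×10.3 = 249.6 ft²; P = b + 2y√(1+z²) = 8.78 + 2×10.3×1.803 = 45.92 ft.
Hydraulic radius R = A/P = 249.6/45.92 = 5.435 ft.
From Manning's equation, S = [nQ / (1.486 A R^(2/3))]² = [0.026 × 654 / (1.486 × 249.6 × 5.435^(2/3))]² = 0.00022.

S = 0.00022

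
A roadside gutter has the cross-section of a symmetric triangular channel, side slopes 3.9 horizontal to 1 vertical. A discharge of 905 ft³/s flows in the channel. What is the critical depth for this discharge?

At critical depth, Q² T / (g A³) = 1, i.e. A³/T = Q²/g = 905²/32.2 = 25440.
Try y = 5.61 ft: A³/T = 42260 — over.
Try y = 3.62 ft: A³/T = 4728 — short.
Try y = 5.07 ft: A³/T = 25480 — close enough.

y_c = 5.07 ft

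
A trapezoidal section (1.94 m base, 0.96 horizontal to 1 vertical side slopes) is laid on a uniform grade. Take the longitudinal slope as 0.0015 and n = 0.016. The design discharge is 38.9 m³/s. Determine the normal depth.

Manning's equation rearranged: A R^(2/3) = nQ / (1·√S) = 0.016 × 38.9 / (√0.0015) = 16.07.
Trying y = 3.08 m: A R^(2/3) = 19.23 — high.
Trying y = 2.38 m: A R^(2/3) = 11.21 — low.
Trying y = 2.83 m: A R^(2/3) = 16.07 — close enough.

y_n = 2.83 m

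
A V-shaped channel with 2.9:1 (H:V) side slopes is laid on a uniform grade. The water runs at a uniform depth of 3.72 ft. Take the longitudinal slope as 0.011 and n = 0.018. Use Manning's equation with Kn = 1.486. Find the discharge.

Q = 506 ft³/s

For a triangular section with side slope z = 2.9: A = zy² = 2.9×3.72² = 40.13 ft²; P = 2y√(1+z²) = 2×3.72×3.068 = 22.82 ft.
Hydraulic radius R = A/P = 40.13/22.82 = 1.758 ft.
Manning's equation: Q = (1.486/n) A R^(2/3) S^(1/2) = (1.486/0.018) × 40.13 × 1.758^(2/3) × 0.011^(1/2) = 506 ft³/s.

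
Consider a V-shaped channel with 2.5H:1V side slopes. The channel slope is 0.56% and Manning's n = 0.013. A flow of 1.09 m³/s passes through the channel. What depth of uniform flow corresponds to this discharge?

Manning's equation rearranged: A R^(2/3) = nQ / (1·√S) = 0.013 × 1.09 / (√0.0056) = 0.1894.
Try y = 0.586 m: A R^(2/3) = 0.3604 — over.
Try y = 0.321 m: A R^(2/3) = 0.07241 — short.
Try y = 0.46 m: A R^(2/3) = 0.189 — matches.

y_n = 0.46 m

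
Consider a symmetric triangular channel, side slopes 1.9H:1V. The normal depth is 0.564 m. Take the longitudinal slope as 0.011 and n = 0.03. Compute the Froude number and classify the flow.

subcritical

For a triangular section with side slope z = 1.9: A = zy² = 1.9×0.564² = 0.6044 m²; P = 2y√(1+z²) = 2×0.564×2.147 = 2.422 m.
Hydraulic radius R = A/P = 0.6044/2.422 = 0.2495 m.
V = (1/n) R^(2/3) √S = (1/0.03) × 0.2495^(2/3) × √0.011 = 1.386 m/s. Hydraulic depth D_h = A/T = 0.6044/2.143 = 0.282 m.
Froude number Fr = V/√(g·D_h) = 1.386/√(9.81×0.282) = 0.833, which is less than 1, so the flow is subcritical.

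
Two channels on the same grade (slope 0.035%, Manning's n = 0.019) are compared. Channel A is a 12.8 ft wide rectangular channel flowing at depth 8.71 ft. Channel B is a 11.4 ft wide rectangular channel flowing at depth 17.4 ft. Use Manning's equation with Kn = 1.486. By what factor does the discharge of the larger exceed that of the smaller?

Channel A: Flow area A = b·y = 12.8 × 8.71 = 111.5 ft². Wetted perimeter P = b + 2y = 12.8 + 2×8.71 = 30.22 ft. Hydraulic radius R = A/P = 111.5/30.22 = 3.689 ft. Q_A = (1.486/0.019)·111.5·3.689^(2/3)·√0.00035 = 389.5 ft³/s.
Channel B: Flow area A = b·y = 11.4 × 17.4 = 198.4 ft². Wetted perimeter P = b + 2y = 11.4 + 2×17.4 = 46.2 ft. Hydraulic radius R = A/P = 198.4/46.2 = 4.294 ft. Q_B = (1.486/0.019)·198.4·4.294^(2/3)·√0.00035 = 766.7 ft³/s.
The larger discharge is 766.7 ft³/s and the smaller is 389.5 ft³/s; the ratio is 1.97.

1.97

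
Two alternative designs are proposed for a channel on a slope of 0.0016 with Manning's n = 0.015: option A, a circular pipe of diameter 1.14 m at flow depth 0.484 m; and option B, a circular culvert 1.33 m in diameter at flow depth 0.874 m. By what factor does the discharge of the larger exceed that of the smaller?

3.09

Channel A: For a circular section of diameter D = 1.14 m at depth y = 0.484 m, the central angle is θ = 2 arccos(1 − 2y/D) = 2.839 rad. Then A = (D²/8)(θ − sin θ) = 0.4127 m² and P = Dθ/2 = 1.618 m. Hydraulic radius R = A/P = 0.4127/1.618 = 0.2551 m. Q_A = (1/0.015)·0.4127·0.2551^(2/3)·√0.0016 = 0.4426 m³/s.
Channel B: For a circular section of diameter D = 1.33 m at depth y = 0.874 m, the central angle is θ = 2 arccos(1 − 2y/D) = 3.781 rad. Then A = (D²/8)(θ − sin θ) = 0.968 m² and P = Dθ/2 = 2.514 m. Hydraulic radius R = A/P = 0.968/2.514 = 0.385 m. Q_B = (1/0.015)·0.968·0.385^(2/3)·√0.0016 = 1.366 m³/s.
The larger discharge is 1.366 m³/s and the smaller is 0.4426 m³/s; the ratio is 3.09.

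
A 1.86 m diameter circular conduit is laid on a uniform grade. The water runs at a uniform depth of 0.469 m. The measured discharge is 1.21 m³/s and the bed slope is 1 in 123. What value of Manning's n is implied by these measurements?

For a circular section of diameter D = 1.86 m at depth y = 0.469 m, the central angle is θ = 2 arccos(1 − 2y/D) = 2.104 rad. Then A = (D²/8)(θ − sin θ) = 0.5377 m² and P = Dθ/2 = 1.957 m.
Hydraulic radius R = A/P = 0.5377/1.957 = 0.2747 m.
Rearranging Manning's equation: n = (1/Q) A R^(2/3) S^(1/2) = (1/1.21) × 0.5377 × 0.2747^(2/3) × √0.00813 = 0.0169.

n = 0.0169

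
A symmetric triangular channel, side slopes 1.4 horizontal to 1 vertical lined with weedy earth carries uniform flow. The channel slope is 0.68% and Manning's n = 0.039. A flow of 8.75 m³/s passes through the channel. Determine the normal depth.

Manning's equation rearranged: A R^(2/3) = nQ / (1·√S) = 0.039 × 8.75 / (√0.0068) = 4.138.
Try y = 2.16 m: A R^(2/3) = 5.993 — high.
Try y = 1.33 m: A R^(2/3) = 1.644 — low.
Try y = 1.88 m: A R^(2/3) = 4.139 — ≈ 4.138.

y_n = 1.88 m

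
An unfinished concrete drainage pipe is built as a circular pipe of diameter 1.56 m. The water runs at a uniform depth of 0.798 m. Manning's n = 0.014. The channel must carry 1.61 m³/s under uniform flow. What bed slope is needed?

S = 0.00181

For a circular section of diameter D = 1.56 m at depth y = 0.798 m, the central angle is θ = 2 arccos(1 − 2y/D) = 3.188 rad. Then A = (D²/8)(θ − sin θ) = 0.9837 m² and P = Dθ/2 = 2.486 m.
Hydraulic radius R = A/P = 0.9837/2.486 = 0.3956 m.
From Manning's equation, S = [nQ / (1 A R^(2/3))]² = [0.014 × 1.61 / (1 × 0.9837 × 0.3956^(2/3))]² = 0.00181.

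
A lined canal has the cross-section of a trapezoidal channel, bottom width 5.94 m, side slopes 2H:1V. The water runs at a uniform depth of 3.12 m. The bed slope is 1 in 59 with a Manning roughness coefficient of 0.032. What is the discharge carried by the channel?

With bottom width b = 5.94 m and side slope z = 2: A = (b + zy)y = (5.94 + 2×3.12)×3.12 = 38 m²; P = b + 2y√(1+z²) = 5.94 + 2×3.12×2.236 = 19.89 m.
Hydraulic radius R = A/P = 38/19.89 = 1.91 m.
Manning's equation: Q = (1/n) A R^(2/3) S^(1/2) = (1/0.032) × 38 × 1.91^(2/3) × 0.01695^(1/2) = 238 m³/s.

Q = 238 m³/s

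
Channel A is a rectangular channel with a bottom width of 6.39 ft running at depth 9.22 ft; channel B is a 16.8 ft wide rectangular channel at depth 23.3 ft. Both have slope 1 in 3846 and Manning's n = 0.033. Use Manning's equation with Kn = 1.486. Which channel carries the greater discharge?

channel B

Channel A: Flow area A = b·y = 6.39 × 9.22 = 58.92 ft². Wetted perimeter P = b + 2y = 6.39 + 2×9.22 = 24.83 ft. Hydraulic radius R = A/P = 58.92/24.83 = 2.373 ft. Q_A = (1.486/0.033)·58.92·2.373^(2/3)·√0.00026 = 76.1 ft³/s.
Channel B: Flow area A = b·y = 16.8 × 23.3 = 391.4 ft². Wetted perimeter P = b + 2y = 16.8 + 2×23.3 = 63.4 ft. Hydraulic radius R = A/P = 391.4/63.4 = 6.174 ft. Q_B = (1.486/0.033)·391.4·6.174^(2/3)·√0.00026 = 956.6 ft³/s.
Q_A = 76.1 ft³/s vs Q_B = 956.6 ft³/s, so channel B carries more.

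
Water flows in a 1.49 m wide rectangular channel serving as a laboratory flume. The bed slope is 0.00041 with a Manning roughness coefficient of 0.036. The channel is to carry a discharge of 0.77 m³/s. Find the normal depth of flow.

y_n = 1.47 m

Manning's equation rearranged: A R^(2/3) = nQ / (1·√S) = 0.036 × 0.77 / (√0.00041) = 1.369.
Try y = 1.76 m: A R^(2/3) = 1.703 — too large.
Try y = 1.21 m: A R^(2/3) = 1.076 — too small.
Try y = 1.47 m: A R^(2/3) = 1.37 — close enough.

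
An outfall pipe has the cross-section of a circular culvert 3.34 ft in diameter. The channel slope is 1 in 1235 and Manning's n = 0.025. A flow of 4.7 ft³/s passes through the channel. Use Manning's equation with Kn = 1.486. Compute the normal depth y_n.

y_n = 1.38 ft

Manning's equation rearranged: A R^(2/3) = nQ / (1.486·√S) = 0.025 × 4.7 / (1.486 × √0.0008097) = 2.779.
Trying y = 1.74 ft: A R^(2/3) = 4.162 — high.
Trying y = 1.38 ft: A R^(2/3) = 2.777 — matches.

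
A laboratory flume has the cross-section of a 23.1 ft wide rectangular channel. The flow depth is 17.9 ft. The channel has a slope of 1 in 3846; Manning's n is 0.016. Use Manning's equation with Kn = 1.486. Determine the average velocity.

Flow area A = b·y = 23.1 × 17.9 = 413.5 ft². Wetted perimeter P = b + 2y = 23.1 + 2×17.9 = 58.9 ft.
Hydraulic radius R = A/P = 413.5/58.9 = 7.02 ft.
From Manning's equation, V = (1.486/n) R^(2/3) S^(1/2) = (1.486/0.016) × 7.02^(2/3) × 0.00026^(1/2) = 5.49 ft/s.

V = 5.49 ft/s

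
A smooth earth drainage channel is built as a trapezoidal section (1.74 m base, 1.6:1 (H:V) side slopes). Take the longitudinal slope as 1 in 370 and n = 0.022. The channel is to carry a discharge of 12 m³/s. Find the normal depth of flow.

Manning's equation rearranged: A R^(2/3) = nQ / (1·√S) = 0.022 × 12 / (√0.002703) = 5.078.
Trying y = 1.29 m: A R^(2/3) = 4.024 — short.
Trying y = 1.79 m: A R^(2/3) = 8.076 — over.
Trying y = 1.44 m: A R^(2/3) = 5.067 — ≈ 5.078.

y_n = 1.44 m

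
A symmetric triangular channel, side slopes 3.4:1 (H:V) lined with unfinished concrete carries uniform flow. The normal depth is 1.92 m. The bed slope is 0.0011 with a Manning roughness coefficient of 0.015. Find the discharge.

For a triangular section with side slope z = 3.4: A = zy² = 3.4×1.92² = 12.53 m²; P = 2y√(1+z²) = 2×1.92×3.544 = 13.61 m.
Hydraulic radius R = A/P = 12.53/13.61 = 0.921 m.
Manning's equation: Q = (1/n) A R^(2/3) S^(1/2) = (1/0.015) × 12.53 × 0.921^(2/3) × 0.0011^(1/2) = 26.2 m³/s.

Q = 26.2 m³/s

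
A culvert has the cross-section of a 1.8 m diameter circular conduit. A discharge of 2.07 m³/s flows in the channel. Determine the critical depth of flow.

y_c = 0.7 m

At critical depth, Q² T / (g A³) = 1, i.e. A³/T = Q²/g = 2.07²/9.81 = 0.4368.
Try y = 0.79 m: A³/T = 0.6951 — too large.
Try y = 0.543 m: A³/T = 0.1639 — too small.
Try y = 0.7 m: A³/T = 0.437 — close enough.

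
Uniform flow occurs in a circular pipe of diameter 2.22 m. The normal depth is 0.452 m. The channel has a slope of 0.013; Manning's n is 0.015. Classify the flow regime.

supercritical

For a circular section of diameter D = 2.22 m at depth y = 0.452 m, the central angle is θ = 2 arccos(1 − 2y/D) = 1.873 rad. Then A = (D²/8)(θ − sin θ) = 0.5654 m² and P = Dθ/2 = 2.079 m.
Hydraulic radius R = A/P = 0.5654/2.079 = 0.272 m.
V = (1/n) R^(2/3) √S = (1/0.015) × 0.272^(2/3) × √0.013 = 3.191 m/s. Hydraulic depth D_h = A/T = 0.5654/1.788 = 0.3162 m.
Froude number Fr = V/√(g·D_h) = 3.191/√(9.81×0.3162) = 1.81, which is greater than 1, so the flow is supercritical.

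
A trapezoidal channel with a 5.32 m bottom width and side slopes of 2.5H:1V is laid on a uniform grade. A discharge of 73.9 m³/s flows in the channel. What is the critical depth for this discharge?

y_c = 1.98 m

At critical depth, Q² T / (g A³) = 1, i.e. A³/T = Q²/g = 73.9²/9.81 = 556.7.
Trying y = 1.56 m: A³/T = 226.8 — too small.
Trying y = 2.15 m: A³/T = 756.6 — too large.
Trying y = 1.98 m: A³/T = 552.4 — matches.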